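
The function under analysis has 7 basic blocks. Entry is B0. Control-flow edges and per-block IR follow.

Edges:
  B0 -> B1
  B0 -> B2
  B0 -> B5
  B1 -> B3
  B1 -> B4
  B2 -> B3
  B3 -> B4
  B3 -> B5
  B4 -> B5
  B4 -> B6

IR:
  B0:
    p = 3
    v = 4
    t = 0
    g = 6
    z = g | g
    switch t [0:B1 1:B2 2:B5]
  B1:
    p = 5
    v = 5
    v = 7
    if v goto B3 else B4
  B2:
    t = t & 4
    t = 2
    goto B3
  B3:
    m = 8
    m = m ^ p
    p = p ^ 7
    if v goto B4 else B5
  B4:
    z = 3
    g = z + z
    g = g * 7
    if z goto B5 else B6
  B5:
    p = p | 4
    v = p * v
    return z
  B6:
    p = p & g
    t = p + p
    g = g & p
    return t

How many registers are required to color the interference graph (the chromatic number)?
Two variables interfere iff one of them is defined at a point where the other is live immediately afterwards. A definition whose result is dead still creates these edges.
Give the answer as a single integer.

def/use:
  B0 def {g,p,t,v,z} use ∅
  B1 def {p,v} use ∅
  B2 def {t} use {t}
  B3 def {m,p} use {p,v}
  B4 def {g,z} use ∅
  B5 def {p,v} use {p,v,z}
  B6 def {g,p,t} use {g,p}

Backward fixpoint:
  live B0: ∅→{p,t,v,z}
  live B1: {z}→{p,v,z}
  live B2: {p,t,v,z}→{p,v,z}
  live B3: {p,v,z}→{p,v,z}
  live B4: {p,v}→{g,p,v,z}
  live B5: {p,v,z}→∅
  live B6: {g,p}→∅

Interference:
  g: {p,t,v,z}
  m: {p,v,z}
  p: {g,m,t,v,z}
  t: {g,p,v,z}
  v: {g,m,p,t,z}
  z: {g,m,p,t,v}

Registers:
  clique {g,p,t,v,z} ⇒ need ≥ 5
  assign g→c3 m→c3 p→c0 t→c4 v→c1 z→c2 — no edge inside a register ⇒ χ ≤ 5
  χ = 5

Answer: 5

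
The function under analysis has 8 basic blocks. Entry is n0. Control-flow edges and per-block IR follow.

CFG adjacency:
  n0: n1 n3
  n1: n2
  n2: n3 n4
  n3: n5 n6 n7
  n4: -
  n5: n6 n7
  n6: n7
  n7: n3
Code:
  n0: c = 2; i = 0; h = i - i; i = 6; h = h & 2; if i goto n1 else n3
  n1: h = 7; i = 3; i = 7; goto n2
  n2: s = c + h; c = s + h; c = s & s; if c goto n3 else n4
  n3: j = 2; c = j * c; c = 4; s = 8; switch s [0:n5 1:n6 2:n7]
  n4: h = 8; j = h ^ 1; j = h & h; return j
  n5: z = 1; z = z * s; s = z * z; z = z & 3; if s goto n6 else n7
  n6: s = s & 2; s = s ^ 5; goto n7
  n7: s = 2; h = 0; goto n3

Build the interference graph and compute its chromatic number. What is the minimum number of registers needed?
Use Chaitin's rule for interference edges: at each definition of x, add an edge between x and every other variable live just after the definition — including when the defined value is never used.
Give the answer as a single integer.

def/use:
  n0: {c,h,i} / ∅
  n1: {h,i} / ∅
  n2: {c,s} / {c,h}
  n3: {c,j,s} / {c}
  n4: {h,j} / ∅
  n5: {s,z} / {s}
  n6: {s} / {s}
  n7: {h,s} / ∅

Live sets:
  n0: in=∅ out={c}
  n1: in={c} out={c,h}
  n2: in={c,h} out={c}
  n3: in={c} out={c,s}
  n4: in=∅ out=∅
  n5: in={c,s} out={c,s}
  n6: in={c,s} out={c}
  n7: in={c} out={c}

Conflict graph:
  c: {h,i,j,s,z}
  h: {c,i,j,s}
  i: {c,h}
  j: {c,h}
  s: {c,h,z}
  z: {c,s}

Chromatic number:
  lower bound: {c,h,i} mutually conflict ⇒ χ ≥ 3
  assign c→c0 h→c1 i→c2 j→c2 s→c2 z→c1 — no edge inside a register ⇒ χ ≤ 3
  χ = 3

Answer: 3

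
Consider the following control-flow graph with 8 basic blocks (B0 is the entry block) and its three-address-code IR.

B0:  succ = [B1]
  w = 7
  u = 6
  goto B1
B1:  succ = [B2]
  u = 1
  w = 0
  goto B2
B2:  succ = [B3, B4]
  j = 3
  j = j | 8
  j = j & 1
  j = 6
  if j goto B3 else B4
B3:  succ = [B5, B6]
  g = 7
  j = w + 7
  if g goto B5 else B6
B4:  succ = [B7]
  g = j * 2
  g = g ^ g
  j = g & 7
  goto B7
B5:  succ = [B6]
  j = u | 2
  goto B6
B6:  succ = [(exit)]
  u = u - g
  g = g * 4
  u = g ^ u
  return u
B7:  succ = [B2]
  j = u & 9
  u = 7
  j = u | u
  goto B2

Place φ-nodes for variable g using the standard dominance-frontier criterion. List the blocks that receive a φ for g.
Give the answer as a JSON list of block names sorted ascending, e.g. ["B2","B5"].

idom tree: B1←B0 B2←B1 B3←B2 B4←B2 B5←B3 B6←B3 B7←B4
Join-block Dom:
  B2: preds {B1,B7}: {B0,B1} ∩ {B0,B1,B2,B4,B7} = {B0,B1}; idom=B1
  B6: preds {B3,B5}: {B0,B1,B2,B3} ∩ {B0,B1,B2,B3,B5} = {B0,B1,B2,B3}; idom=B3

DF walk-up:
  join B2 pred B1: · stop@B1
  join B2 pred B7: B7→B4→B2 stop@B1
  join B6 pred B3: · stop@B3
  join B6 pred B5: B5 stop@B3
  B0: DF=∅
  B1: DF=∅
  B2: DF={B2}
  B3: DF=∅
  B4: DF={B2}
  B5: DF={B6}
  B6: DF=∅
  B7: DF={B2}

φ for g: defs {B3,B4,B6}
  DF⁺ = {B2}

Answer: ["B2"]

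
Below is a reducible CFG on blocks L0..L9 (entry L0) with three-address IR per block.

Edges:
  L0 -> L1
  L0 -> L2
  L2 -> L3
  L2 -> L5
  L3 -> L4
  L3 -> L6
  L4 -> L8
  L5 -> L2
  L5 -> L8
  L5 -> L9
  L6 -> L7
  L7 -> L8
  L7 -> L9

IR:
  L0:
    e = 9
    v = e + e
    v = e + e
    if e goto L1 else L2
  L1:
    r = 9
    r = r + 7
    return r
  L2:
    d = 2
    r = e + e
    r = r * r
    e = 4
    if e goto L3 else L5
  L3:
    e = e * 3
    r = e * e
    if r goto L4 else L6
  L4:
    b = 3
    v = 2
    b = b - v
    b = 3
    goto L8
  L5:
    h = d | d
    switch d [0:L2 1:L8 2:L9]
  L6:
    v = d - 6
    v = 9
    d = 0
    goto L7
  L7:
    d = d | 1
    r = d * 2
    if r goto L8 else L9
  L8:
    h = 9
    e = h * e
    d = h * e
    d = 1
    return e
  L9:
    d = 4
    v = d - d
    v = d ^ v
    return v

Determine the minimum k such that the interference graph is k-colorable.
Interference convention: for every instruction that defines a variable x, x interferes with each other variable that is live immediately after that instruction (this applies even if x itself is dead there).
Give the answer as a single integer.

Answer: 3

Working:
Block summaries:
  L0: {e,v} / ∅
  L1: {r} / ∅
  L2: {d,e,r} / {e}
  L3: {e,r} / {e}
  L4: {b,v} / ∅
  L5: {h} / {d}
  L6: {d,v} / {d}
  L7: {d,r} / {d}
  L8: {d,e,h} / {e}
  L9: {d,v} / ∅

Liveness:
  L0: in=∅ out={e}
  L1: in=∅ out=∅
  L2: in={e} out={d,e}
  L3: in={d,e} out={d,e}
  L4: in={e} out={e}
  L5: in={d,e} out={e}
  L6: in={d,e} out={d,e}
  L7: in={d,e} out={e}
  L8: in={e} out=∅
  L9: in=∅ out=∅

Interference:
  b↔{e,v}
  d↔{e,h,r,v}
  e↔{b,d,h,r,v}
  h↔{d,e}
  r↔{d,e}
  v↔{b,d,e}

Registers:
  {b,e,v} pairwise interfere (3-clique) ⇒ χ ≥ 3
  3-colouring: R0={e}  R1={b,d}  R2={h,r,v}
  χ = 3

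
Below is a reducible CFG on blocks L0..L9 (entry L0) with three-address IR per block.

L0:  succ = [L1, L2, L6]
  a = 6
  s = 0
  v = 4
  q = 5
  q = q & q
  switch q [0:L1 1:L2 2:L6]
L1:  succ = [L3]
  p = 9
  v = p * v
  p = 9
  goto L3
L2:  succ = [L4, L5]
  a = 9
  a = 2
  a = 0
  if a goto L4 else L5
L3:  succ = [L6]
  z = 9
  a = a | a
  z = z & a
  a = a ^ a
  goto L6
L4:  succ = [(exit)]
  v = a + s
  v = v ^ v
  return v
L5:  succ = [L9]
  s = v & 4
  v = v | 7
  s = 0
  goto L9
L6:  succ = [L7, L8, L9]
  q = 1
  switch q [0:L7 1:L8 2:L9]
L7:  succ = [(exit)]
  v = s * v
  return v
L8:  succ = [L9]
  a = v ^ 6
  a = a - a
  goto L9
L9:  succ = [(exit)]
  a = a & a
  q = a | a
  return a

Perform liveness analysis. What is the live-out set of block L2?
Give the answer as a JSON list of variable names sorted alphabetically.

Per-block:
  L0: {a,q,s,v} / ∅
  L1: {p,v} / {v}
  L2: {a} / ∅
  L3: {a,z} / {a}
  L4: {v} / {a,s}
  L5: {s,v} / {v}
  L6: {q} / ∅
  L7: {v} / {s,v}
  L8: {a} / {v}
  L9: {a,q} / {a}

Liveness:
  L0: in=∅ out={a,s,v}
  L1: in={a,s,v} out={a,s,v}
  L2: in={s,v} out={a,s,v}
  L3: in={a,s,v} out={a,s,v}
  L4: in={a,s} out=∅
  L5: in={a,v} out={a}
  L6: in={a,s,v} out={a,s,v}
  L7: in={s,v} out=∅
  L8: in={v} out={a}
  L9: in={a} out=∅

live-out(L2) = ["a", "s", "v"]

Answer: ["a", "s", "v"]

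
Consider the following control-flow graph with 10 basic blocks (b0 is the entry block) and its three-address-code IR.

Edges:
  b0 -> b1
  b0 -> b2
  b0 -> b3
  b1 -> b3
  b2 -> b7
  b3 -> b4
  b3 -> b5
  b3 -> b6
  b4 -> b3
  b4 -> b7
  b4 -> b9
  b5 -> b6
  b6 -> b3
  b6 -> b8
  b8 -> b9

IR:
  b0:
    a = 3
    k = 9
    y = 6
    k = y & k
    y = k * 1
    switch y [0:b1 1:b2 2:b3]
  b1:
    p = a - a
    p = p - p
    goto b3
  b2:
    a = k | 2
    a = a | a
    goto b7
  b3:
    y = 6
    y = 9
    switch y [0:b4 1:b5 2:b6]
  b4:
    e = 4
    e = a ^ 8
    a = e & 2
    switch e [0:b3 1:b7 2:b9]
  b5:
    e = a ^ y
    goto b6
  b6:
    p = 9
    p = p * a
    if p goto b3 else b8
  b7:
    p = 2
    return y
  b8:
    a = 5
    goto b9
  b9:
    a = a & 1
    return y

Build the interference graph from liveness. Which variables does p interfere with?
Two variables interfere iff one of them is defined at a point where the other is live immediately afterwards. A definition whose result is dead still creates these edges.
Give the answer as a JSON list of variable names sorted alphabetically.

Answer: ["a", "y"]

Derivation:
Block summaries:
  b0: def={a,k,y} ue=∅
  b1: def={p} ue={a}
  b2: def={a} ue={k}
  b3: def={y} ue=∅
  b4: def={a,e} ue={a}
  b5: def={e} ue={a,y}
  b6: def={p} ue={a}
  b7: def={p} ue={y}
  b8: def={a} ue=∅
  b9: def={a} ue={a,y}

Backward fixpoint:
  live b0: ∅→{a,k,y}
  live b1: {a}→{a}
  live b2: {k,y}→{y}
  live b3: {a}→{a,y}
  live b4: {a,y}→{a,y}
  live b5: {a,y}→{a,y}
  live b6: {a,y}→{a,y}
  live b7: {y}→∅
  live b8: {y}→{a,y}
  live b9: {a,y}→∅

Conflict graph:
  a — {e,k,p,y}
  e — {a,y}
  k — {a,y}
  p — {a,y}
  y — {a,e,k,p}

N(p) = ["a", "y"]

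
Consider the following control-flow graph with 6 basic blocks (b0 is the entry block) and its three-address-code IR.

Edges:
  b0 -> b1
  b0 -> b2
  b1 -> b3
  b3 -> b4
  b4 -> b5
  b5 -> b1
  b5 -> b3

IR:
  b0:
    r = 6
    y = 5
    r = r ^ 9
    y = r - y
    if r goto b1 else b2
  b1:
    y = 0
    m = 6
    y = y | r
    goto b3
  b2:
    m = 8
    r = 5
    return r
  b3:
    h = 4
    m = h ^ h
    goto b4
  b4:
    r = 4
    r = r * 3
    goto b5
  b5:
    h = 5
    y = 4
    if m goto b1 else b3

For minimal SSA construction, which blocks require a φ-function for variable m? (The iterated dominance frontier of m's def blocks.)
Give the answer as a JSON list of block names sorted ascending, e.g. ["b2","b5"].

idom tree: b1←b0 b2←b0 b3←b1 b4←b3 b5←b4
Dom∩ at merges:
  b1: preds {b0,b5}: {b0} ∩ {b0,b1,b3,b4,b5} = {b0}; idom=b0
  b3: preds {b1,b5}: {b0,b1} ∩ {b0,b1,b3,b4,b5} = {b0,b1}; idom=b1

DF walk-up:
  join b1 pred b0: · stop@b0
  join b1 pred b5: b5→b4→b3→b1 stop@b0
  join b3 pred b1: · stop@b1
  join b3 pred b5: b5→b4→b3 stop@b1
  b0 → ∅
  b1 → {b1}
  b2 → ∅
  b3 → {b1,b3}
  b4 → {b1,b3}
  b5 → {b1,b3}

φ for m: defs {b1,b2,b3}
  DF⁺ = {b1,b3}

Answer: ["b1", "b3"]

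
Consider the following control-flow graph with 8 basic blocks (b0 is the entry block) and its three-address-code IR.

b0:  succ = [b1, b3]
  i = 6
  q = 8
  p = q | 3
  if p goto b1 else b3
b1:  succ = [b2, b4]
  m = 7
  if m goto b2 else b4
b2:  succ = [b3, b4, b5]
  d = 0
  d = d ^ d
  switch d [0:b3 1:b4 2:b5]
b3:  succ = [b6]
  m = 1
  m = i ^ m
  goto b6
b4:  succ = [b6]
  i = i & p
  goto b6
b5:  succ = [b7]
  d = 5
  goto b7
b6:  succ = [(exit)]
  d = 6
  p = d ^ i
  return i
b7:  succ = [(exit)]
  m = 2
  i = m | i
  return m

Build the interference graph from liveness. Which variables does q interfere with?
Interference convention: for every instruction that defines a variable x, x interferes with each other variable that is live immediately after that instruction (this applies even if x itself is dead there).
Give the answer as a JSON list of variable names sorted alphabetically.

Per-block:
  b0: def={i,p,q} ue=∅
  b1: def={m} ue=∅
  b2: def={d} ue=∅
  b3: def={m} ue={i}
  b4: def={i} ue={i,p}
  b5: def={d} ue=∅
  b6: def={d,p} ue={i}
  b7: def={i,m} ue={i}

Live sets:
  live b0: ∅→{i,p}
  live b1: {i,p}→{i,p}
  live b2: {i,p}→{i,p}
  live b3: {i}→{i}
  live b4: {i,p}→{i}
  live b5: {i}→{i}
  live b6: {i}→∅
  live b7: {i}→∅

Interference:
  d — {i,p}
  i — {d,m,p,q}
  m — {i,p}
  p — {d,i,m}
  q — {i}

N(q) = ["i"]

Answer: ["i"]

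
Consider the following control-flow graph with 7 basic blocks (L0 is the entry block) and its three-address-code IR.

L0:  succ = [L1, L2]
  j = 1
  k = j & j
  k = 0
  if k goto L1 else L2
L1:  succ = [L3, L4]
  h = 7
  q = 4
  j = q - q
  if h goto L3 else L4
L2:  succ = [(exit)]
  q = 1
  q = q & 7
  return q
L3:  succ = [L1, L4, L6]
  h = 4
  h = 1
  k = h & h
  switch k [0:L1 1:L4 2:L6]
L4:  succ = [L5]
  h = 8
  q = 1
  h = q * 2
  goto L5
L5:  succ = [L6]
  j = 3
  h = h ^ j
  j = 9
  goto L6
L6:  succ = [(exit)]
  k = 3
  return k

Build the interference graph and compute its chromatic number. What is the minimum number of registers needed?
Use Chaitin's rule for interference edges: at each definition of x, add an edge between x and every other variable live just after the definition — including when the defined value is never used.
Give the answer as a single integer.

Block summaries:
  L0 def {j,k} use ∅
  L1 def {h,j,q} use ∅
  L2 def {q} use ∅
  L3 def {h,k} use ∅
  L4 def {h,q} use ∅
  L5 def {h,j} use {h}
  L6 def {k} use ∅

Live sets:
  L0 li=∅ lo=∅
  L1 li=∅ lo=∅
  L2 li=∅ lo=∅
  L3 li=∅ lo=∅
  L4 li=∅ lo={h}
  L5 li={h} lo=∅
  L6 li=∅ lo=∅

Conflict graph:
  h: {j,q}
  j: {h}
  k: ∅
  q: {h}

Colouring:
  lower bound: {h,j} mutually conflict ⇒ χ ≥ 2
  2-colouring: c0={h,k}  c1={j,q}
  χ = 2

Answer: 2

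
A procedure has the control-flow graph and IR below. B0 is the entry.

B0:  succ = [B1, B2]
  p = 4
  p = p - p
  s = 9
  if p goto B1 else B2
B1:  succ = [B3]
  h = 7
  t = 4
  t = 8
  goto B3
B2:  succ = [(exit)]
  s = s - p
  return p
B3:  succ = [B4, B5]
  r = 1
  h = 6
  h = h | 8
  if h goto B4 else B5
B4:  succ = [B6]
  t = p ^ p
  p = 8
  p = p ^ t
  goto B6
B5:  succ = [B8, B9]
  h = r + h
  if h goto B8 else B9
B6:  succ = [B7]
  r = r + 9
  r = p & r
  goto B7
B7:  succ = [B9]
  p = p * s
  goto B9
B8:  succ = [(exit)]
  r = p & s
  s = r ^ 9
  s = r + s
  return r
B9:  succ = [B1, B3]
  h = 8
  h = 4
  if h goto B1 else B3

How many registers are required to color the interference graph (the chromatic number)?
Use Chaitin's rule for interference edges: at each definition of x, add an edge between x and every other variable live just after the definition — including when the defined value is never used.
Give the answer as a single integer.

def/use:
  B0 def {p,s} use ∅
  B1 def {h,t} use ∅
  B2 def {s} use {p,s}
  B3 def {h,r} use ∅
  B4 def {p,t} use {p}
  B5 def {h} use {h,r}
  B6 def {r} use {p,r}
  B7 def {p} use {p,s}
  B8 def {r,s} use {p,s}
  B9 def {h} use ∅

Backward fixpoint:
  B0 li=∅ lo={p,s}
  B1 li={p,s} lo={p,s}
  B2 li={p,s} lo=∅
  B3 li={p,s} lo={h,p,r,s}
  B4 li={p,r,s} lo={p,r,s}
  B5 li={h,p,r,s} lo={p,s}
  B6 li={p,r,s} lo={p,s}
  B7 li={p,s} lo={p,s}
  B8 li={p,s} lo=∅
  B9 li={p,s} lo={p,s}

Interfere edges:
  h↔{p,r,s}
  p↔{h,r,s,t}
  r↔{h,p,s,t}
  s↔{h,p,r,t}
  t↔{p,r,s}

Chromatic number:
  {h,p,r,s} pairwise interfere (4-clique) ⇒ χ ≥ 4
  assign h→R3 p→R0 r→R1 s→R2 t→R3 — no edge inside a register ⇒ χ ≤ 4
  χ = 4

Answer: 4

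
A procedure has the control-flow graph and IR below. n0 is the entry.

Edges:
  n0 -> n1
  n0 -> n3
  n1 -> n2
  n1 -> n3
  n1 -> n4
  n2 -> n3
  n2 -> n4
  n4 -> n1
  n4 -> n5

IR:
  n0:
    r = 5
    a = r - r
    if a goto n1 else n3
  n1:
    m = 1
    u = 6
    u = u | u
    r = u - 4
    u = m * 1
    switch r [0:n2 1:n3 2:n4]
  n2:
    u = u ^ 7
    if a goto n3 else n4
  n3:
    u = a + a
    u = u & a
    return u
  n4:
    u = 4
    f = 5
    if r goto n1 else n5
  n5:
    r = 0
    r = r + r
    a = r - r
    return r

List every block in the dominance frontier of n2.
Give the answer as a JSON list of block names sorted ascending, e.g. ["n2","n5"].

Answer: ["n3", "n4"]

Analysis:
idom tree: n1←n0 n2←n1 n3←n0 n4←n1 n5←n4
Dom∩ at merges:
  n1: preds {n0,n4}: {n0} ∩ {n0,n1,n4} = {n0}; idom=n0
  n3: preds {n0,n1,n2}: {n0} ∩ {n0,n1} ∩ {n0,n1,n2} = {n0}; idom=n0
  n4: preds {n1,n2}: {n0,n1} ∩ {n0,n1,n2} = {n0,n1}; idom=n1

Frontier:
  join n1 pred n0: · stop@n0
  join n1 pred n4: n4→n1 stop@n0
  join n3 pred n0: · stop@n0
  join n3 pred n1: n1 stop@n0
  join n3 pred n2: n2→n1 stop@n0
  join n4 pred n1: · stop@n1
  join n4 pred n2: n2 stop@n1
  n0 → ∅
  n1 → {n1,n3}
  n2 → {n3,n4}
  n3 → ∅
  n4 → {n1}
  n5 → ∅

DF(n2) = ["n3", "n4"]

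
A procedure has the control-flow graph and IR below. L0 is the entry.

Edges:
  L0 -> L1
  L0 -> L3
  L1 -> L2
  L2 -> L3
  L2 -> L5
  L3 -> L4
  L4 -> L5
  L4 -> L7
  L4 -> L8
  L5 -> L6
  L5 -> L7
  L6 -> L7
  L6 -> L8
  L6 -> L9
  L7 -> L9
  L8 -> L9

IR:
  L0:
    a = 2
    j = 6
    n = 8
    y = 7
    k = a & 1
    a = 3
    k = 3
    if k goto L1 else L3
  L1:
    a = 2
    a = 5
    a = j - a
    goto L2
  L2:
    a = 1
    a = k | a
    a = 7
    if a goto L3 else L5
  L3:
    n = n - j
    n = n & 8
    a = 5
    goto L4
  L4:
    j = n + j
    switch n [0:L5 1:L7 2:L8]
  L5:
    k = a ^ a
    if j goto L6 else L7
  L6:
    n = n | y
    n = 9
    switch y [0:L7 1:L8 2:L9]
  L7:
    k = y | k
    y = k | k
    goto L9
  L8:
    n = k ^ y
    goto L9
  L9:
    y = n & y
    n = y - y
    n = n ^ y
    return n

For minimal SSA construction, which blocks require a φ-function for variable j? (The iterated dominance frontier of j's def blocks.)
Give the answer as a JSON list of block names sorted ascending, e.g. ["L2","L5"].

Answer: ["L5", "L7", "L8", "L9"]

Analysis:
idom tree: L1←L0 L2←L1 L3←L0 L4←L3 L5←L0 L6←L5 L7←L0 L8←L0 L9←L0
Dom∩ at merges:
  L3: preds {L0,L2}: {L0} ∩ {L0,L1,L2} = {L0}; idom=L0
  L5: preds {L2,L4}: {L0,L1,L2} ∩ {L0,L3,L4} = {L0}; idom=L0
  L7: preds {L4,L5,L6}: {L0,L3,L4} ∩ {L0,L5} ∩ {L0,L5,L6} = {L0}; idom=L0
  L8: preds {L4,L6}: {L0,L3,L4} ∩ {L0,L5,L6} = {L0}; idom=L0
  L9: preds {L6,L7,L8}: {L0,L5,L6} ∩ {L0,L7} ∩ {L0,L8} = {L0}; idom=L0

DF derivation:
  L3←L0: walk · to L0
  L3←L2: walk L2→L1 to L0
  L5←L2: walk L2→L1 to L0
  L5←L4: walk L4→L3 to L0
  L7←L4: walk L4→L3 to L0
  L7←L5: walk L5 to L0
  L7←L6: walk L6→L5 to L0
  L8←L4: walk L4→L3 to L0
  L8←L6: walk L6→L5 to L0
  L9←L6: walk L6→L5 to L0
  L9←L7: walk L7 to L0
  L9←L8: walk L8 to L0
  L0 → ∅
  L1 → {L3,L5}
  L2 → {L3,L5}
  L3 → {L5,L7,L8}
  L4 → {L5,L7,L8}
  L5 → {L7,L8,L9}
  L6 → {L7,L8,L9}
  L7 → {L9}
  L8 → {L9}
  L9 → ∅

φ for j: defs {L0,L4}
  DF⁺ = {L5,L7,L8,L9}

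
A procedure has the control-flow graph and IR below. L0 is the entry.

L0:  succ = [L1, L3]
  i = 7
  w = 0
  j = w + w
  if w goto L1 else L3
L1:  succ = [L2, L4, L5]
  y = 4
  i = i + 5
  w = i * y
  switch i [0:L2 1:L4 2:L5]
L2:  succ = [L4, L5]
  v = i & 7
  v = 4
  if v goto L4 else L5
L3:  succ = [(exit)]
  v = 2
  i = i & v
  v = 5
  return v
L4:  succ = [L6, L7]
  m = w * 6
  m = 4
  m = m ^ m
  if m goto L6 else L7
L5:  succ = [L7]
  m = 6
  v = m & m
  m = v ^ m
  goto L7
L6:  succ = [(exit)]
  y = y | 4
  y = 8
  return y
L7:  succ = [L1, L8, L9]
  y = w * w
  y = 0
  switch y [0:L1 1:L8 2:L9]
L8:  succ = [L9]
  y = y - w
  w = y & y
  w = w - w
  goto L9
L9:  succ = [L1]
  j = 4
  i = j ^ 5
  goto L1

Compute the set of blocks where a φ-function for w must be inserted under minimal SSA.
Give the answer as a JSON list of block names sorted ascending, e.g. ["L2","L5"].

Answer: ["L1", "L9"]

Analysis:
idom tree: L1←L0 L2←L1 L3←L0 L4←L1 L5←L1 L6←L4 L7←L1 L8←L7 L9←L7
Join-block Dom:
  L1: preds {L0,L7,L9}: {L0} ∩ {L0,L1,L7} ∩ {L0,L1,L7,L9} = {L0}; idom=L0
  L4: preds {L1,L2}: {L0,L1} ∩ {L0,L1,L2} = {L0,L1}; idom=L1
  L5: preds {L1,L2}: {L0,L1} ∩ {L0,L1,L2} = {L0,L1}; idom=L1
  L7: preds {L4,L5}: {L0,L1,L4} ∩ {L0,L1,L5} = {L0,L1}; idom=L1
  L9: preds {L7,L8}: {L0,L1,L7} ∩ {L0,L1,L7,L8} = {L0,L1,L7}; idom=L7

DF walk-up:
  join L1 pred L0: · stop@L0
  join L1 pred L7: L7→L1 stop@L0
  join L1 pred L9: L9→L7→L1 stop@L0
  join L4 pred L1: · stop@L1
  join L4 pred L2: L2 stop@L1
  join L5 pred L1: · stop@L1
  join L5 pred L2: L2 stop@L1
  join L7 pred L4: L4 stop@L1
  join L7 pred L5: L5 stop@L1
  join L9 pred L7: · stop@L7
  join L9 pred L8: L8 stop@L7
  L0 → ∅
  L1 → {L1}
  L2 → {L4,L5}
  L3 → ∅
  L4 → {L7}
  L5 → {L7}
  L6 → ∅
  L7 → {L1}
  L8 → {L9}
  L9 → {L1}

φ for w: defs {L0,L1,L8}
  DF⁺ = {L1,L9}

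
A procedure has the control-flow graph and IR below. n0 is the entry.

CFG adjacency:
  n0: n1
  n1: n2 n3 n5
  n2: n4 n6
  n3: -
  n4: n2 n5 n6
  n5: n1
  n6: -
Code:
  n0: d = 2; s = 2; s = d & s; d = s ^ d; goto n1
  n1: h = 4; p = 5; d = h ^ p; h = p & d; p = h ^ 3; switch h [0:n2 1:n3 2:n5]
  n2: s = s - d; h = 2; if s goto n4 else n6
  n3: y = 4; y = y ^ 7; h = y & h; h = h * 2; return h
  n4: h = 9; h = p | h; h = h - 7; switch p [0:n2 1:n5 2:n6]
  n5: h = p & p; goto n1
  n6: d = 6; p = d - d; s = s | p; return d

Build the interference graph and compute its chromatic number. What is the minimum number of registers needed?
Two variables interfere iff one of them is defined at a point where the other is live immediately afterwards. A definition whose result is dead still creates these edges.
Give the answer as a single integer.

Per-block:
  n0: def={d,s} ue=∅
  n1: def={d,h,p} ue=∅
  n2: def={h,s} ue={d,s}
  n3: def={h,y} ue={h}
  n4: def={h} ue={p}
  n5: def={h} ue={p}
  n6: def={d,p,s} ue={s}

Backward fixpoint:
  n0 li=∅ lo={s}
  n1 li={s} lo={d,h,p,s}
  n2 li={d,p,s} lo={d,p,s}
  n3 li={h} lo=∅
  n4 li={d,p,s} lo={d,p,s}
  n5 li={p,s} lo={s}
  n6 li={s} lo=∅

Interference:
  d↔{h,p,s}
  h↔{d,p,s,y}
  p↔{d,h,s}
  s↔{d,h,p}
  y↔{h}

Chromatic number:
  {d,h,p,s} pairwise interfere (4-clique) ⇒ χ ≥ 4
  4-colouring: c0={h}  c1={d,y}  c2={p}  c3={s}
  χ = 4

Answer: 4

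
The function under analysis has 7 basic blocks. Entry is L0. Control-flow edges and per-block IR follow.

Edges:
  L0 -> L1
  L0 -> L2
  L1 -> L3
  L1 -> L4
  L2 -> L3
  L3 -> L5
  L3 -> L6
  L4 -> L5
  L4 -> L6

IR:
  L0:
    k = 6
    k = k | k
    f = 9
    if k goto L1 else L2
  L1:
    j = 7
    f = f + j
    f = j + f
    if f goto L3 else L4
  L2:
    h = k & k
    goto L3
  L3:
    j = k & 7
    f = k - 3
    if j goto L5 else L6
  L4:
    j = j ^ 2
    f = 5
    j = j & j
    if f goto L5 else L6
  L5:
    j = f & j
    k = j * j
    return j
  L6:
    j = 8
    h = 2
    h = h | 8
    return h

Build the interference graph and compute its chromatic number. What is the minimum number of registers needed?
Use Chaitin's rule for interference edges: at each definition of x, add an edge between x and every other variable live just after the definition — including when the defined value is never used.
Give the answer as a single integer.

Answer: 3

Analysis:
Per-block:
  L0: {f,k} / ∅
  L1: {f,j} / {f}
  L2: {h} / {k}
  L3: {f,j} / {k}
  L4: {f,j} / {j}
  L5: {j,k} / {f,j}
  L6: {h,j} / ∅

Live sets:
  L0 li=∅ lo={f,k}
  L1 li={f,k} lo={j,k}
  L2 li={k} lo={k}
  L3 li={k} lo={f,j}
  L4 li={j} lo={f,j}
  L5 li={f,j} lo=∅
  L6 li=∅ lo=∅

Interfere edges:
  f: {j,k}
  h: {k}
  j: {f,k}
  k: {f,h,j}

Registers:
  {f,j,k} pairwise interfere (3-clique) ⇒ χ ≥ 3
  3-colouring: c0={k}  c1={f,h}  c2={j}
  χ = 3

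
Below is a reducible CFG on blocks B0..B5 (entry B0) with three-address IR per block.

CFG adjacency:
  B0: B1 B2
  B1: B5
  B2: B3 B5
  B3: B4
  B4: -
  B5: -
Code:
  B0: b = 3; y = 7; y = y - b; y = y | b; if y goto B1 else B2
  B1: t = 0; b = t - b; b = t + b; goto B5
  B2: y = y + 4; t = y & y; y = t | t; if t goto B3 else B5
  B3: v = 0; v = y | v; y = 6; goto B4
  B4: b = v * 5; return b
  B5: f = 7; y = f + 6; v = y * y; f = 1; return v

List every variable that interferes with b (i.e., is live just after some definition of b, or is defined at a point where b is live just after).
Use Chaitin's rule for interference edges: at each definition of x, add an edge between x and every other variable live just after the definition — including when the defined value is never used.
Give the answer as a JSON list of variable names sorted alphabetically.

Answer: ["t", "y"]

Working:
Block summaries:
  B0: def={b,y} ue=∅
  B1: def={b,t} ue={b}
  B2: def={t,y} ue={y}
  B3: def={v,y} ue={y}
  B4: def={b} ue={v}
  B5: def={f,v,y} ue=∅

Live sets:
  live B0: ∅→{b,y}
  live B1: {b}→∅
  live B2: {y}→{y}
  live B3: {y}→{v}
  live B4: {v}→∅
  live B5: ∅→∅

Interfere edges:
  b: {t,y}
  f: {v}
  t: {b,y}
  v: {f,y}
  y: {b,t,v}

N(b) = ["t", "y"]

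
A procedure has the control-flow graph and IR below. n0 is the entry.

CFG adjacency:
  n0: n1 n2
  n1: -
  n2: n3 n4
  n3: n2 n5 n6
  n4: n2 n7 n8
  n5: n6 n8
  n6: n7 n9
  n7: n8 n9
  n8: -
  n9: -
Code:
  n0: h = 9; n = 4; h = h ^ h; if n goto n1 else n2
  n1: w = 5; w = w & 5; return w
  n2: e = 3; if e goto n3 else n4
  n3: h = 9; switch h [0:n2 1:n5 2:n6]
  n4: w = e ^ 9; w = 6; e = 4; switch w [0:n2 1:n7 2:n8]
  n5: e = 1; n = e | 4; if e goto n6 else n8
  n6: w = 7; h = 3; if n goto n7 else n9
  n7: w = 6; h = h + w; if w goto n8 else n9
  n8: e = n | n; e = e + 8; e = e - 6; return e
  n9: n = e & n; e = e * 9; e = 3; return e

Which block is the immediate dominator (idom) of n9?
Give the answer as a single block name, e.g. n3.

idom tree: n1←n0 n2←n0 n3←n2 n4←n2 n5←n3 n6←n3 n7←n2 n8←n2 n9←n2
Dom at joins:
  n2: preds {n0,n3,n4}: {n0} ∩ {n0,n2,n3} ∩ {n0,n2,n4} = {n0}; idom=n0
  n6: preds {n3,n5}: {n0,n2,n3} ∩ {n0,n2,n3,n5} = {n0,n2,n3}; idom=n3
  n7: preds {n4,n6}: {n0,n2,n4} ∩ {n0,n2,n3,n6} = {n0,n2}; idom=n2
  n8: preds {n4,n5,n7}: {n0,n2,n4} ∩ {n0,n2,n3,n5} ∩ {n0,n2,n7} = {n0,n2}; idom=n2
  n9: preds {n6,n7}: {n0,n2,n3,n6} ∩ {n0,n2,n7} = {n0,n2}; idom=n2

idom(n9) = n2

Answer: n2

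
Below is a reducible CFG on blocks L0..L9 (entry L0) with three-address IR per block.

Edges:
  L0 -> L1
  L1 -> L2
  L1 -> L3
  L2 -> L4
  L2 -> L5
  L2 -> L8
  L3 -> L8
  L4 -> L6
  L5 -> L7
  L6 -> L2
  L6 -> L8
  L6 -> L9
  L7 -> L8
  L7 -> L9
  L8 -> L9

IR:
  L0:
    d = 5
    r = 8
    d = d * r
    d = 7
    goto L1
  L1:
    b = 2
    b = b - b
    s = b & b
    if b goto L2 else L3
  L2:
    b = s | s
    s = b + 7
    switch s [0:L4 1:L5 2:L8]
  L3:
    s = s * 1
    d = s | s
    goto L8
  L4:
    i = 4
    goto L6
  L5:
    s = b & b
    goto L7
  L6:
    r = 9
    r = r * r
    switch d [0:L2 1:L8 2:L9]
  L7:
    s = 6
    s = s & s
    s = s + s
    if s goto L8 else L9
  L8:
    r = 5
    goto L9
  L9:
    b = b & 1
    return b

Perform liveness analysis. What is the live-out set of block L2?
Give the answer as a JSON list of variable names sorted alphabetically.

def/use:
  L0: {d,r} / ∅
  L1: {b,s} / ∅
  L2: {b,s} / {s}
  L3: {d,s} / {s}
  L4: {i} / ∅
  L5: {s} / {b}
  L6: {r} / {d}
  L7: {s} / ∅
  L8: {r} / ∅
  L9: {b} / {b}

Backward fixpoint:
  L0 li=∅ lo={d}
  L1 li={d} lo={b,d,s}
  L2 li={d,s} lo={b,d,s}
  L3 li={b,s} lo={b}
  L4 li={b,d,s} lo={b,d,s}
  L5 li={b} lo={b}
  L6 li={b,d,s} lo={b,d,s}
  L7 li={b} lo={b}
  L8 li={b} lo={b}
  L9 li={b} lo=∅

live-out(L2) = ["b", "d", "s"]

Answer: ["b", "d", "s"]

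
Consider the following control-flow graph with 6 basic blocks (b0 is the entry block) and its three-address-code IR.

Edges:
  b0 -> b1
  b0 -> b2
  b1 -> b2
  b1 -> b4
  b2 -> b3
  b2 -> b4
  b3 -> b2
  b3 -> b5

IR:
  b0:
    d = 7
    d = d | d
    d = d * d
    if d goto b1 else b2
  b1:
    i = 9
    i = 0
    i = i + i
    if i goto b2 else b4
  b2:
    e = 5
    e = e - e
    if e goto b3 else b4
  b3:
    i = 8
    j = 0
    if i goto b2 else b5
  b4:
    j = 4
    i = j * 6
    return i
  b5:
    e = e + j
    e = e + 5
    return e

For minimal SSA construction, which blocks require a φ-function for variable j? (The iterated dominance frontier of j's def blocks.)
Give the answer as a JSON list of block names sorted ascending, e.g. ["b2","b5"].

Answer: ["b2", "b4"]

Analysis:
idom tree: b1←b0 b2←b0 b3←b2 b4←b0 b5←b3
Dom∩ at merges:
  b2: preds {b0,b1,b3}: {b0} ∩ {b0,b1} ∩ {b0,b2,b3} = {b0}; idom=b0
  b4: preds {b1,b2}: {b0,b1} ∩ {b0,b2} = {b0}; idom=b0

DF derivation:
  join b2 pred b0: · stop@b0
  join b2 pred b1: b1 stop@b0
  join b2 pred b3: b3→b2 stop@b0
  join b4 pred b1: b1 stop@b0
  join b4 pred b2: b2 stop@b0
  DF(b0)=∅
  DF(b1)={b2,b4}
  DF(b2)={b2,b4}
  DF(b3)={b2}
  DF(b4)=∅
  DF(b5)=∅

φ for j: defs {b3,b4}
  DF⁺ = {b2,b4}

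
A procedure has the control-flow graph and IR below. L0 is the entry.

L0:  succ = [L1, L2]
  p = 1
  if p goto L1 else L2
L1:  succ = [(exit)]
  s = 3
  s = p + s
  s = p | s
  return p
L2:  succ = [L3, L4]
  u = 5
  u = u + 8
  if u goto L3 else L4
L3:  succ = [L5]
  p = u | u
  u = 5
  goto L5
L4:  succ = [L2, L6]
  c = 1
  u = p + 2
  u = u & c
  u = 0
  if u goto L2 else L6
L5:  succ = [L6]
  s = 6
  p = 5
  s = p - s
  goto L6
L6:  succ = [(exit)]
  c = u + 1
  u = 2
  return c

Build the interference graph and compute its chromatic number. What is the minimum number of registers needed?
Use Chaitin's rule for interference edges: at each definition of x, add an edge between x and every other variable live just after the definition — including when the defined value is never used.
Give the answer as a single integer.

Answer: 3

Working:
Block summaries:
  L0: {p} / ∅
  L1: {s} / {p}
  L2: {u} / ∅
  L3: {p,u} / {u}
  L4: {c,u} / {p}
  L5: {p,s} / ∅
  L6: {c,u} / {u}

Backward fixpoint:
  L0: in=∅ out={p}
  L1: in={p} out=∅
  L2: in={p} out={p,u}
  L3: in={u} out={u}
  L4: in={p} out={p,u}
  L5: in={u} out={u}
  L6: in={u} out=∅

Conflict graph:
  c↔{p,u}
  p↔{c,s,u}
  s↔{p,u}
  u↔{c,p,s}

Registers:
  clique {c,p,u} ⇒ need ≥ 3
  3-colouring: r0={p}  r1={u}  r2={c,s}
  χ = 3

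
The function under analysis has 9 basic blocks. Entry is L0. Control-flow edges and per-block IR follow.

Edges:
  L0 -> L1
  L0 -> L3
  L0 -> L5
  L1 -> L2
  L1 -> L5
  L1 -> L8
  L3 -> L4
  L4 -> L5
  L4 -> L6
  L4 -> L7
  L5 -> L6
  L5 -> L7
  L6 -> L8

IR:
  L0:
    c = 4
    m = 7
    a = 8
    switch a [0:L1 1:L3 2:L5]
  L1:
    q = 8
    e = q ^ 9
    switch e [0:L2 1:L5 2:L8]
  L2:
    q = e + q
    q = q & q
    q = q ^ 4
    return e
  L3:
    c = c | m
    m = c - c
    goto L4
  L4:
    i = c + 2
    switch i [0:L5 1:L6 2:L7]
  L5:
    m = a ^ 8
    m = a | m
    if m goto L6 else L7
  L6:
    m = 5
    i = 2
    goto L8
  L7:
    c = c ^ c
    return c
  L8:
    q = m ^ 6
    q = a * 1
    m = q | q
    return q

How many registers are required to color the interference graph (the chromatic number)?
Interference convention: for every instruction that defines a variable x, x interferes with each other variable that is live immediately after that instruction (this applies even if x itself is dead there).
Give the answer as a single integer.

Answer: 5

Analysis:
Block summaries:
  L0 def {a,c,m} use ∅
  L1 def {e,q} use ∅
  L2 def {q} use {e,q}
  L3 def {c,m} use {c,m}
  L4 def {i} use {c}
  L5 def {m} use {a}
  L6 def {i,m} use ∅
  L7 def {c} use {c}
  L8 def {m,q} use {a,m}

Live sets:
  live L0: ∅→{a,c,m}
  live L1: {a,c,m}→{a,c,e,m,q}
  live L2: {e,q}→∅
  live L3: {a,c,m}→{a,c}
  live L4: {a,c}→{a,c}
  live L5: {a,c}→{a,c}
  live L6: {a}→{a,m}
  live L7: {c}→∅
  live L8: {a,m}→∅

Interfere edges:
  a — {c,e,i,m,q}
  c — {a,e,i,m,q}
  e — {a,c,m,q}
  i — {a,c,m}
  m — {a,c,e,i,q}
  q — {a,c,e,m}

Colouring:
  lower bound: {a,c,e,m,q} mutually conflict ⇒ χ ≥ 5
  assign a→R0 c→R1 e→R3 i→R3 m→R2 q→R4 — no edge inside a register ⇒ χ ≤ 5
  χ = 5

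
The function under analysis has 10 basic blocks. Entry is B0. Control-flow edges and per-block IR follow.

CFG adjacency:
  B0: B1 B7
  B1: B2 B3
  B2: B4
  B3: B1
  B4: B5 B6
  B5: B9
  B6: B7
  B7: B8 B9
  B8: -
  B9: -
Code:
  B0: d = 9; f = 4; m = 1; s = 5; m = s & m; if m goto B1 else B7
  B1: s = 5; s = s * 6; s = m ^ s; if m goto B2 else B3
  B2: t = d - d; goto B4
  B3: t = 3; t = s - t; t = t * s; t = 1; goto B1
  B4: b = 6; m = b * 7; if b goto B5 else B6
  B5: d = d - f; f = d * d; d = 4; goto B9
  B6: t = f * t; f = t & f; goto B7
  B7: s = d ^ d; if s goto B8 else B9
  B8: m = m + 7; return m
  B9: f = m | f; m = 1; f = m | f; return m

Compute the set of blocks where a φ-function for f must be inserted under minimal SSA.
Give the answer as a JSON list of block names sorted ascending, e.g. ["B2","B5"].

Answer: ["B7", "B9"]

Analysis:
idom tree: B1←B0 B2←B1 B3←B1 B4←B2 B5←B4 B6←B4 B7←B0 B8←B7 B9←B0
Dom∩ at merges:
  B1: preds {B0,B3}: {B0} ∩ {B0,B1,B3} = {B0}; idom=B0
  B7: preds {B0,B6}: {B0} ∩ {B0,B1,B2,B4,B6} = {B0}; idom=B0
  B9: preds {B5,B7}: {B0,B1,B2,B4,B5} ∩ {B0,B7} = {B0}; idom=B0

Frontier:
  B1←B0: walk · to B0
  B1←B3: walk B3→B1 to B0
  B7←B0: walk · to B0
  B7←B6: walk B6→B4→B2→B1 to B0
  B9←B5: walk B5→B4→B2→B1 to B0
  B9←B7: walk B7 to B0
  DF(B0)=∅
  DF(B1)={B1,B7,B9}
  DF(B2)={B7,B9}
  DF(B3)={B1}
  DF(B4)={B7,B9}
  DF(B5)={B9}
  DF(B6)={B7}
  DF(B7)={B9}
  DF(B8)=∅
  DF(B9)=∅

φ for f: defs {B0,B5,B6,B9}
  DF⁺ = {B7,B9}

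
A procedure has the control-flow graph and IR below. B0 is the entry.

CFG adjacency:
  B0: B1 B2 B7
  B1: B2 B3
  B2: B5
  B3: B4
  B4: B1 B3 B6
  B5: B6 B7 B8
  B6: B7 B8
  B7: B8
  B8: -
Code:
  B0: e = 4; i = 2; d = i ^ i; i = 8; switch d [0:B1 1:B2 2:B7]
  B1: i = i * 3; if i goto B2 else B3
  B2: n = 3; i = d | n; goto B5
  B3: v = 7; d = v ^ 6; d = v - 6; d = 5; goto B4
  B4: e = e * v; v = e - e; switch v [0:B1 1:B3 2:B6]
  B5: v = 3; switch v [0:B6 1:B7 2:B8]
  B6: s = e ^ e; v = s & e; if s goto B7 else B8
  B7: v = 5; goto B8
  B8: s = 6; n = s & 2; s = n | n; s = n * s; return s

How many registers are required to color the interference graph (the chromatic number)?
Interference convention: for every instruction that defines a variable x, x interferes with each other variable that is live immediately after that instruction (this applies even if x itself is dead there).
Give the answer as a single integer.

Answer: 4

Working:
Per-block:
  B0: def={d,e,i} ue=∅
  B1: def={i} ue={i}
  B2: def={i,n} ue={d}
  B3: def={d,v} ue=∅
  B4: def={e,v} ue={e,v}
  B5: def={v} ue=∅
  B6: def={s,v} ue={e}
  B7: def={v} ue=∅
  B8: def={n,s} ue=∅

Liveness:
  B0: in=∅ out={d,e,i}
  B1: in={d,e,i} out={d,e,i}
  B2: in={d,e} out={e}
  B3: in={e,i} out={d,e,i,v}
  B4: in={d,e,i,v} out={d,e,i}
  B5: in={e} out={e}
  B6: in={e} out=∅
  B7: in=∅ out=∅
  B8: in=∅ out=∅

Conflict graph:
  d — {e,i,n,v}
  e — {d,i,n,s,v}
  i — {d,e,v}
  n — {d,e,s}
  s — {e,n,v}
  v — {d,e,i,s}

Colouring:
  lower bound: {d,e,i,v} mutually conflict ⇒ χ ≥ 4
  assign d→R1 e→R0 i→R3 n→R2 s→R1 v→R2 — no edge inside a register ⇒ χ ≤ 4
  χ = 4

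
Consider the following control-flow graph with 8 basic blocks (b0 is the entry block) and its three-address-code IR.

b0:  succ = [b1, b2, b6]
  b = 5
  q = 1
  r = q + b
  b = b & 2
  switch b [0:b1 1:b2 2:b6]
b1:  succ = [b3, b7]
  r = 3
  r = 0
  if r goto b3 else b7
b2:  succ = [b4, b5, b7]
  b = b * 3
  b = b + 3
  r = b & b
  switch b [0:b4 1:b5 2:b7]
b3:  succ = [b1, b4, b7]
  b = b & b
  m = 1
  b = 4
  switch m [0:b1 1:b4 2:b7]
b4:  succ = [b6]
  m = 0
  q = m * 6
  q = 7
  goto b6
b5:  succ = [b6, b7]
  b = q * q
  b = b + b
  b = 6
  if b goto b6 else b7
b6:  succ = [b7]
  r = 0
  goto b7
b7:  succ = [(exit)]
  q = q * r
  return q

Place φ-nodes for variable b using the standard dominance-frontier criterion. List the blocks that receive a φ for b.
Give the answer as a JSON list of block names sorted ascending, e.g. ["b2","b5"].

idom tree: b1←b0 b2←b0 b3←b1 b4←b0 b5←b2 b6←b0 b7←b0
Dom at joins:
  b1: preds {b0,b3}: {b0} ∩ {b0,b1,b3} = {b0}; idom=b0
  b4: preds {b2,b3}: {b0,b2} ∩ {b0,b1,b3} = {b0}; idom=b0
  b6: preds {b0,b4,b5}: {b0} ∩ {b0,b4} ∩ {b0,b2,b5} = {b0}; idom=b0
  b7: preds {b1,b2,b3,b5,b6}: {b0,b1} ∩ {b0,b2} ∩ {b0,b1,b3} ∩ {b0,b2,b5} ∩ {b0,b6} = {b0}; idom=b0

Frontier:
  join b1 pred b0: · stop@b0
  join b1 pred b3: b3→b1 stop@b0
  join b4 pred b2: b2 stop@b0
  join b4 pred b3: b3→b1 stop@b0
  join b6 pred b0: · stop@b0
  join b6 pred b4: b4 stop@b0
  join b6 pred b5: b5→b2 stop@b0
  join b7 pred b1: b1 stop@b0
  join b7 pred b2: b2 stop@b0
  join b7 pred b3: b3→b1 stop@b0
  join b7 pred b5: b5→b2 stop@b0
  join b7 pred b6: b6 stop@b0
  b0 → ∅
  b1 → {b1,b4,b7}
  b2 → {b4,b6,b7}
  b3 → {b1,b4,b7}
  b4 → {b6}
  b5 → {b6,b7}
  b6 → {b7}
  b7 → ∅

φ for b: defs {b0,b2,b3,b5}
  DF⁺ = {b1,b4,b6,b7}

Answer: ["b1", "b4", "b6", "b7"]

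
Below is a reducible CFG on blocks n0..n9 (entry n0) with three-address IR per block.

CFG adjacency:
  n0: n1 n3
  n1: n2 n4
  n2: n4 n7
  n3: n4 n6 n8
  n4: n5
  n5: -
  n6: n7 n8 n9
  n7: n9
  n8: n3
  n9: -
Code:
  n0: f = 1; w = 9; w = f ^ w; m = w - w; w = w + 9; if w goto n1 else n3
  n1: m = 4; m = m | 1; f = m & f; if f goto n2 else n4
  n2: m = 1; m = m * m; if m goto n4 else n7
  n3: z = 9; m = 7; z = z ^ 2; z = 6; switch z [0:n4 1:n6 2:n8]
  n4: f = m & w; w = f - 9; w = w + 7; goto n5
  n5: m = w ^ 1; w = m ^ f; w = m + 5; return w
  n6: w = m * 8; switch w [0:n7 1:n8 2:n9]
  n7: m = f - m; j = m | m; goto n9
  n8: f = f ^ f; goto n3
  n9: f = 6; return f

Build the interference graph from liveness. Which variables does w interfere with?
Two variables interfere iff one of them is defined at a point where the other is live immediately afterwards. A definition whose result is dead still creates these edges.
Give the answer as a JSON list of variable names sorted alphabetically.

Per-block:
  n0: {f,m,w} / ∅
  n1: {f,m} / {f}
  n2: {m} / ∅
  n3: {m,z} / ∅
  n4: {f,w} / {m,w}
  n5: {m,w} / {f,w}
  n6: {w} / {m}
  n7: {j,m} / {f,m}
  n8: {f} / {f}
  n9: {f} / ∅

Live sets:
  live n0: ∅→{f,w}
  live n1: {f,w}→{f,m,w}
  live n2: {f,w}→{f,m,w}
  live n3: {f,w}→{f,m,w}
  live n4: {m,w}→{f,w}
  live n5: {f,w}→∅
  live n6: {f,m}→{f,m,w}
  live n7: {f,m}→∅
  live n8: {f,w}→{f,w}
  live n9: ∅→∅

Conflict graph:
  f: {m,w,z}
  j: ∅
  m: {f,w,z}
  w: {f,m,z}
  z: {f,m,w}

N(w) = ["f", "m", "z"]

Answer: ["f", "m", "z"]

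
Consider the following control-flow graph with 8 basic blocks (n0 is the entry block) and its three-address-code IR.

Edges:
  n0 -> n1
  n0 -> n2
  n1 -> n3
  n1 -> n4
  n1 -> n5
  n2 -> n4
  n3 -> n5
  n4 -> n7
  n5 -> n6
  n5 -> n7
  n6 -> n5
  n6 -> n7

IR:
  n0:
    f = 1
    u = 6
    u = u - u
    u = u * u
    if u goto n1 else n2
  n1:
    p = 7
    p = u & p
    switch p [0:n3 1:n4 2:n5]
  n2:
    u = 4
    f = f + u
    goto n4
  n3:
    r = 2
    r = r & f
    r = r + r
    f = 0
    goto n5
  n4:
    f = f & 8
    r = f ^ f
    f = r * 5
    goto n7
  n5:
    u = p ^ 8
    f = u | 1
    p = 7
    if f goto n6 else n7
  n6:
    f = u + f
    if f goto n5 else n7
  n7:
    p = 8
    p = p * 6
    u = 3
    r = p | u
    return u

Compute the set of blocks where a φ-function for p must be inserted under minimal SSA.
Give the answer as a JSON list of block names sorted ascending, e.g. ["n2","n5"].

idom tree: n1←n0 n2←n0 n3←n1 n4←n0 n5←n1 n6←n5 n7←n0
Join-block Dom:
  n4: preds {n1,n2}: {n0,n1} ∩ {n0,n2} = {n0}; idom=n0
  n5: preds {n1,n3,n6}: {n0,n1} ∩ {n0,n1,n3} ∩ {n0,n1,n5,n6} = {n0,n1}; idom=n1
  n7: preds {n4,n5,n6}: {n0,n4} ∩ {n0,n1,n5} ∩ {n0,n1,n5,n6} = {n0}; idom=n0

DF derivation:
  n4←n1: walk n1 to n0
  n4←n2: walk n2 to n0
  n5←n1: walk · to n1
  n5←n3: walk n3 to n1
  n5←n6: walk n6→n5 to n1
  n7←n4: walk n4 to n0
  n7←n5: walk n5→n1 to n0
  n7←n6: walk n6→n5→n1 to n0
  n0 → ∅
  n1 → {n4,n7}
  n2 → {n4}
  n3 → {n5}
  n4 → {n7}
  n5 → {n5,n7}
  n6 → {n5,n7}
  n7 → ∅

φ for p: defs {n1,n5,n7}
  DF⁺ = {n4,n5,n7}

Answer: ["n4", "n5", "n7"]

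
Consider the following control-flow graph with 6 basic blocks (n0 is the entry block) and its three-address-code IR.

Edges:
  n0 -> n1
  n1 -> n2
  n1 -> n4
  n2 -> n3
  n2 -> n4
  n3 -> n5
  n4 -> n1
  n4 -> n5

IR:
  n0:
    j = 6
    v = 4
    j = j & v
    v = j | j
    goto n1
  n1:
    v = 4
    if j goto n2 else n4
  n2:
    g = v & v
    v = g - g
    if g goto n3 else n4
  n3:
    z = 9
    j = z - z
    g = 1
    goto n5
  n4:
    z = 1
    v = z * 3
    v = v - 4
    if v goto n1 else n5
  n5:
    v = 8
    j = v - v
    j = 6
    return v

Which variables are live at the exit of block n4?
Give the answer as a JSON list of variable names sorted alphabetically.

Answer: ["j"]

Derivation:
Per-block:
  n0 def {j,v} use ∅
  n1 def {v} use {j}
  n2 def {g,v} use {v}
  n3 def {g,j,z} use ∅
  n4 def {v,z} use ∅
  n5 def {j,v} use ∅

Live sets:
  n0 li=∅ lo={j}
  n1 li={j} lo={j,v}
  n2 li={j,v} lo={j}
  n3 li=∅ lo=∅
  n4 li={j} lo={j}
  n5 li=∅ lo=∅

live-out(n4) = ["j"]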